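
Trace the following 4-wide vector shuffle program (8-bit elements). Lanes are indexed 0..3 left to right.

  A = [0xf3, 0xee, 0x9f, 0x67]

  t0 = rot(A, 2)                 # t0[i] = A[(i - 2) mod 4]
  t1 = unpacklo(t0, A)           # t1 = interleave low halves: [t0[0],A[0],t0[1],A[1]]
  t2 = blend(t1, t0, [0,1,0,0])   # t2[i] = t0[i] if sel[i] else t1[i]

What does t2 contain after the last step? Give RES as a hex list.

  t0: 9f 67 f3 ee
  t1: 9f f3 67 ee
  t2: 9f 67 67 ee

RES = [0x9f, 0x67, 0x67, 0xee]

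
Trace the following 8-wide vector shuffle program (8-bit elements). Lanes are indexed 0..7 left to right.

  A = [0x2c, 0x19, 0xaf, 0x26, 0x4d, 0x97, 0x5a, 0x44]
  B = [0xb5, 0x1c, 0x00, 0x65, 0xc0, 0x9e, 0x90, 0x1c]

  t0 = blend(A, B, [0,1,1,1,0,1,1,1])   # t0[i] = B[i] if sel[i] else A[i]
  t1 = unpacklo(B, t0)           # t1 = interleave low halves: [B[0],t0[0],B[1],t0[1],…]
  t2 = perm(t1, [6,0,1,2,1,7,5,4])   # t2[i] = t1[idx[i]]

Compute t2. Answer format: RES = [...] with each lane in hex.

→ t0 |2c|1c|00|65|4d|9e|90|1c|
→ t1 |b5|2c|1c|1c|00|00|65|65|
→ t2 |65|b5|2c|1c|2c|65|00|00|

RES = [0x65, 0xb5, 0x2c, 0x1c, 0x2c, 0x65, 0x00, 0x00]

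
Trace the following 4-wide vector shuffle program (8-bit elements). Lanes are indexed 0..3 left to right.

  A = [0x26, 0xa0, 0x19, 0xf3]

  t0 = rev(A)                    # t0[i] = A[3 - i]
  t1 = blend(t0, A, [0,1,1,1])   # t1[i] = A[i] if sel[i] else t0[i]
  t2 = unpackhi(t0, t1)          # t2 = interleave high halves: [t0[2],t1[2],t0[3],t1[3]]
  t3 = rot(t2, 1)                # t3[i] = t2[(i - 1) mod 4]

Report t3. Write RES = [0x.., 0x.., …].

RES = [ 0xf3  0xa0  0x19  0x26 ]

  t0: f3 19 a0 26
  t1: f3 a0 19 f3
  t2: a0 19 26 f3
  t3: f3 a0 19 26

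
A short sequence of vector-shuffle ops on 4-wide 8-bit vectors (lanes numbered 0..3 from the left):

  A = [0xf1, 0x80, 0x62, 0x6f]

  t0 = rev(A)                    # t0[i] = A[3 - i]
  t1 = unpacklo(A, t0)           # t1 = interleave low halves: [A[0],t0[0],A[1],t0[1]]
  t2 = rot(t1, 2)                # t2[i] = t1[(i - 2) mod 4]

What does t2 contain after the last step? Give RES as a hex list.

RES = [0x80, 0x62, 0xf1, 0x6f]

  t0: 6f 62 80 f1
  t1: f1 6f 80 62
  t2: 80 62 f1 6f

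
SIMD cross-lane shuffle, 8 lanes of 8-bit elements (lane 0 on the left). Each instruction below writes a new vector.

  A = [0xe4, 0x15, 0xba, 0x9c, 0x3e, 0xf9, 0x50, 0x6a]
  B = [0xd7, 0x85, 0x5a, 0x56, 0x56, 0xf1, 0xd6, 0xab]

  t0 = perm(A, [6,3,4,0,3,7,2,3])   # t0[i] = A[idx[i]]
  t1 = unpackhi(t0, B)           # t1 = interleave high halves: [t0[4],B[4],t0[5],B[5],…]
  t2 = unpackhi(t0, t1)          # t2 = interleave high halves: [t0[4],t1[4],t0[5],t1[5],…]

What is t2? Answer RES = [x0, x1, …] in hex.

RES = [0x9c, 0xba, 0x6a, 0xd6, 0xba, 0x9c, 0x9c, 0xab]

→ t0 |50|9c|3e|e4|9c|6a|ba|9c|
→ t1 |9c|56|6a|f1|ba|d6|9c|ab|
→ t2 |9c|ba|6a|d6|ba|9c|9c|ab|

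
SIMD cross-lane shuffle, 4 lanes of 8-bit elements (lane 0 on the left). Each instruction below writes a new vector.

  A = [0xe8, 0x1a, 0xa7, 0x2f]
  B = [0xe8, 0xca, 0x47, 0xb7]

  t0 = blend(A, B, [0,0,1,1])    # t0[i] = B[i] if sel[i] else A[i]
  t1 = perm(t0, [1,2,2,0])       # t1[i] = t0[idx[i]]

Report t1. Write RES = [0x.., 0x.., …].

→ t0 |e8|1a|47|b7|
→ t1 |1a|47|47|e8|

RES = [0x1a, 0x47, 0x47, 0xe8]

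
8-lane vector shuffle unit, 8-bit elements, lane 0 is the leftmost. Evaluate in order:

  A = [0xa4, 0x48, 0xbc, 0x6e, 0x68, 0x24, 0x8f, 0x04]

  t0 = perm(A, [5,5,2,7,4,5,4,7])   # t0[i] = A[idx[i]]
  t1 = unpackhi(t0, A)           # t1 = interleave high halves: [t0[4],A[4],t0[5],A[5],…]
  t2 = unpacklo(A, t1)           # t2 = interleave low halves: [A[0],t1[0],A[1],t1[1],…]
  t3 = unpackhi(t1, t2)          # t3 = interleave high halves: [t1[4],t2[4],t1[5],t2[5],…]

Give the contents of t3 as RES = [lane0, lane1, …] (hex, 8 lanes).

t0 = [0x24, 0x24, 0xbc, 0x04, 0x68, 0x24, 0x68, 0x04]
t1 = [0x68, 0x68, 0x24, 0x24, 0x68, 0x8f, 0x04, 0x04]
t2 = [0xa4, 0x68, 0x48, 0x68, 0xbc, 0x24, 0x6e, 0x24]
t3 = [0x68, 0xbc, 0x8f, 0x24, 0x04, 0x6e, 0x04, 0x24]

RES = [0x68, 0xbc, 0x8f, 0x24, 0x04, 0x6e, 0x04, 0x24]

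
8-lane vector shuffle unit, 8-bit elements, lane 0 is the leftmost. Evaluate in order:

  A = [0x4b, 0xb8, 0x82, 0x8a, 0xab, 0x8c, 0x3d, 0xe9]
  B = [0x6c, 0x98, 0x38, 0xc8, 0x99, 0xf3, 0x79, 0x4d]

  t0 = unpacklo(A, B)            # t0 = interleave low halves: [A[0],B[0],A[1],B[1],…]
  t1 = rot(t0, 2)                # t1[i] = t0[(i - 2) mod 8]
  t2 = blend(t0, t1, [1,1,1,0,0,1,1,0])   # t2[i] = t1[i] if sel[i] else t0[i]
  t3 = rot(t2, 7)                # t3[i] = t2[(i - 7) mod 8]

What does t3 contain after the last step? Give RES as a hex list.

RES = [ 0xc8  0x4b  0x98  0x82  0x98  0x82  0xc8  0x8a ]

  t0: 4b 6c b8 98 82 38 8a c8
  t1: 8a c8 4b 6c b8 98 82 38
  t2: 8a c8 4b 98 82 98 82 c8
  t3: c8 4b 98 82 98 82 c8 8a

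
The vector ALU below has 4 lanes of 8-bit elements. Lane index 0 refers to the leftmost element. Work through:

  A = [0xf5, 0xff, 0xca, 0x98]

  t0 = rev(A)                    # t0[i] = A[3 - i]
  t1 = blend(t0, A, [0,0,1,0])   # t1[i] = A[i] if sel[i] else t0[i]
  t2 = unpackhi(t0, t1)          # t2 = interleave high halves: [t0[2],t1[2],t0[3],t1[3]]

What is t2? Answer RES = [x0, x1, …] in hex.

RES = [ 0xff  0xca  0xf5  0xf5 ]

→ t0 |98|ca|ff|f5|
→ t1 |98|ca|ca|f5|
→ t2 |ff|ca|f5|f5|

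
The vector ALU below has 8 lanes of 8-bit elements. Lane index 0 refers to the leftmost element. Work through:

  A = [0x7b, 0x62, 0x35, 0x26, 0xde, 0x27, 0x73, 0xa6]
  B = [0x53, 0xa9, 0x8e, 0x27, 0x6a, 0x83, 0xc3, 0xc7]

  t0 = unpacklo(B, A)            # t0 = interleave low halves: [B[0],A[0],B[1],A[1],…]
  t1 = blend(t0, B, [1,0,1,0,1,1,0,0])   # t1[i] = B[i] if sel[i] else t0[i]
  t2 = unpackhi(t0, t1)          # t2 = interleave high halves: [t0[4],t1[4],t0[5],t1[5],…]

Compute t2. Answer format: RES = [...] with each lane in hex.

t0 = [0x53, 0x7b, 0xa9, 0x62, 0x8e, 0x35, 0x27, 0x26]
t1 = [0x53, 0x7b, 0x8e, 0x62, 0x6a, 0x83, 0x27, 0x26]
t2 = [0x8e, 0x6a, 0x35, 0x83, 0x27, 0x27, 0x26, 0x26]

RES = [0x8e, 0x6a, 0x35, 0x83, 0x27, 0x27, 0x26, 0x26]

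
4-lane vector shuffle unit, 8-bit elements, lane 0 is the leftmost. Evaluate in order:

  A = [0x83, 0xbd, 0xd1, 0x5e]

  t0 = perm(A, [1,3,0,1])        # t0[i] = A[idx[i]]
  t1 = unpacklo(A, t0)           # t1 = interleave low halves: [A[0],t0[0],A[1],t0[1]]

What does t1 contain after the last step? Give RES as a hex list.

RES = [ 0x83  0xbd  0xbd  0x5e ]

→ t0 |bd|5e|83|bd|
→ t1 |83|bd|bd|5e|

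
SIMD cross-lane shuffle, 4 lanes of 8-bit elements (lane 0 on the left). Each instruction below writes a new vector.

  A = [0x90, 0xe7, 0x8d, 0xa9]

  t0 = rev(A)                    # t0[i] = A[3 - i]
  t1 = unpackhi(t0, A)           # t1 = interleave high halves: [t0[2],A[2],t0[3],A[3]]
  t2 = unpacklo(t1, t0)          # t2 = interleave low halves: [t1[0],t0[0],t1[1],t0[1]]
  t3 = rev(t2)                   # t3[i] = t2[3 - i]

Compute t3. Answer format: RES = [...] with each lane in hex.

→ t0 |a9|8d|e7|90|
→ t1 |e7|8d|90|a9|
→ t2 |e7|a9|8d|8d|
→ t3 |8d|8d|a9|e7|

RES = [0x8d, 0x8d, 0xa9, 0xe7]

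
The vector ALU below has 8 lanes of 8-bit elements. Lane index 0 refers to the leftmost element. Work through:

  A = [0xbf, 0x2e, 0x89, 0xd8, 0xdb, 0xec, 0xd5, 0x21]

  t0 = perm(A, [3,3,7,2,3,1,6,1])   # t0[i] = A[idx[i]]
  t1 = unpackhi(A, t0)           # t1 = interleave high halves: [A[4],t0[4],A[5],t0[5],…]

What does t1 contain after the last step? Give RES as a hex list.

RES = [ 0xdb  0xd8  0xec  0x2e  0xd5  0xd5  0x21  0x2e ]

t0 = [0xd8, 0xd8, 0x21, 0x89, 0xd8, 0x2e, 0xd5, 0x2e]
t1 = [0xdb, 0xd8, 0xec, 0x2e, 0xd5, 0xd5, 0x21, 0x2e]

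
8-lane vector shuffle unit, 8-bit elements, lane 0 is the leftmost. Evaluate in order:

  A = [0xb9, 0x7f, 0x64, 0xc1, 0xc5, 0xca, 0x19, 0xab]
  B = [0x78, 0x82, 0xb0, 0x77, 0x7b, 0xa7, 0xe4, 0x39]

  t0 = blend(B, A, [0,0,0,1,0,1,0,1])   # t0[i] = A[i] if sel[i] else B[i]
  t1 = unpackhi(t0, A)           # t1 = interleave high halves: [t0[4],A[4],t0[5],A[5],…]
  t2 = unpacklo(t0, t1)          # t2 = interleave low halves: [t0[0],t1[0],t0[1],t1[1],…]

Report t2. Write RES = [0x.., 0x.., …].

RES = [ 0x78  0x7b  0x82  0xc5  0xb0  0xca  0xc1  0xca ]

t0 = [0x78, 0x82, 0xb0, 0xc1, 0x7b, 0xca, 0xe4, 0xab]
t1 = [0x7b, 0xc5, 0xca, 0xca, 0xe4, 0x19, 0xab, 0xab]
t2 = [0x78, 0x7b, 0x82, 0xc5, 0xb0, 0xca, 0xc1, 0xca]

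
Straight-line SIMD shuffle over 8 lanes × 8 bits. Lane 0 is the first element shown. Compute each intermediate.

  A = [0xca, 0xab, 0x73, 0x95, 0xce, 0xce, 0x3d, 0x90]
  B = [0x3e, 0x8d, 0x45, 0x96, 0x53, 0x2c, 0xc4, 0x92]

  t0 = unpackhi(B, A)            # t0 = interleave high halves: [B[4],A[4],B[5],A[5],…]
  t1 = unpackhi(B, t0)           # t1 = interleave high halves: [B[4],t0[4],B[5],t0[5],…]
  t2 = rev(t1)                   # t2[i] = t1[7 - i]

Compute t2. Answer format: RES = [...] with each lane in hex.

  t0: 53 ce 2c ce c4 3d 92 90
  t1: 53 c4 2c 3d c4 92 92 90
  t2: 90 92 92 c4 3d 2c c4 53

RES = [0x90, 0x92, 0x92, 0xc4, 0x3d, 0x2c, 0xc4, 0x53]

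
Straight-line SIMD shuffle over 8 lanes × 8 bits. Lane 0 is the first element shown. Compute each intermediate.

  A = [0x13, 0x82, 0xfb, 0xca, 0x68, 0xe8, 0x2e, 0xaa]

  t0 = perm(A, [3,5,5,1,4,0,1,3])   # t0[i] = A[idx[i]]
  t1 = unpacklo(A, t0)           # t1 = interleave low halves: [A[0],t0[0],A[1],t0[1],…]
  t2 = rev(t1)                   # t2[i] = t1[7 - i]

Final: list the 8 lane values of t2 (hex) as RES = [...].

  t0: ca e8 e8 82 68 13 82 ca
  t1: 13 ca 82 e8 fb e8 ca 82
  t2: 82 ca e8 fb e8 82 ca 13

RES = [0x82, 0xca, 0xe8, 0xfb, 0xe8, 0x82, 0xca, 0x13]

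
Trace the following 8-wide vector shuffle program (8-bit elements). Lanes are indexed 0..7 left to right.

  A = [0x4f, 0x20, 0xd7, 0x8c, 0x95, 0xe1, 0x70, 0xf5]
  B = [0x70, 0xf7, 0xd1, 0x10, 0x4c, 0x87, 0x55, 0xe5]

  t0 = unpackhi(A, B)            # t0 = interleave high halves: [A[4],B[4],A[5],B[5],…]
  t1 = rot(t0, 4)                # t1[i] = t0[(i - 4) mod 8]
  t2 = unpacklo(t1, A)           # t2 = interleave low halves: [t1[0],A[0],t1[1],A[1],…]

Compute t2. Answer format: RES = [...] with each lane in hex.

→ t0 |95|4c|e1|87|70|55|f5|e5|
→ t1 |70|55|f5|e5|95|4c|e1|87|
→ t2 |70|4f|55|20|f5|d7|e5|8c|

RES = [0x70, 0x4f, 0x55, 0x20, 0xf5, 0xd7, 0xe5, 0x8c]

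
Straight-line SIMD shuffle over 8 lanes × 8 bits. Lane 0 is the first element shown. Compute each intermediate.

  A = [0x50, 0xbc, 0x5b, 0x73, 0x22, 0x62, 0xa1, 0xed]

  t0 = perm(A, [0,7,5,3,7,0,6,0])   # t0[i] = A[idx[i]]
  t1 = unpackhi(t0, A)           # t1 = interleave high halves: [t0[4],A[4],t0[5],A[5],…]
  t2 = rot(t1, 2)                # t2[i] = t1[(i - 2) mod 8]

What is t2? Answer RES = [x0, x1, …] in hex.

  t0: 50 ed 62 73 ed 50 a1 50
  t1: ed 22 50 62 a1 a1 50 ed
  t2: 50 ed ed 22 50 62 a1 a1

RES = [ 0x50  0xed  0xed  0x22  0x50  0x62  0xa1  0xa1 ]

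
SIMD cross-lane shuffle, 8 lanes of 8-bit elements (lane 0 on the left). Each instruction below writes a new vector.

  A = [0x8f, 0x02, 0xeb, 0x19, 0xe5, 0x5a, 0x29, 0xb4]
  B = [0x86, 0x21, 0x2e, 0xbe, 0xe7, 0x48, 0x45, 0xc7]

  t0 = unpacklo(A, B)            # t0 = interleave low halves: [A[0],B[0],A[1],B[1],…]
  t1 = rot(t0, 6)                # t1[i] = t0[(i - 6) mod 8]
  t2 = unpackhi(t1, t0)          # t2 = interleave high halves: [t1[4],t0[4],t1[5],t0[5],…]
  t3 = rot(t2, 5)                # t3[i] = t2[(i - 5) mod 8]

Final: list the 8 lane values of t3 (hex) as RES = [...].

→ t0 |8f|86|02|21|eb|2e|19|be|
→ t1 |02|21|eb|2e|19|be|8f|86|
→ t2 |19|eb|be|2e|8f|19|86|be|
→ t3 |2e|8f|19|86|be|19|eb|be|

RES = [ 0x2e  0x8f  0x19  0x86  0xbe  0x19  0xeb  0xbe ]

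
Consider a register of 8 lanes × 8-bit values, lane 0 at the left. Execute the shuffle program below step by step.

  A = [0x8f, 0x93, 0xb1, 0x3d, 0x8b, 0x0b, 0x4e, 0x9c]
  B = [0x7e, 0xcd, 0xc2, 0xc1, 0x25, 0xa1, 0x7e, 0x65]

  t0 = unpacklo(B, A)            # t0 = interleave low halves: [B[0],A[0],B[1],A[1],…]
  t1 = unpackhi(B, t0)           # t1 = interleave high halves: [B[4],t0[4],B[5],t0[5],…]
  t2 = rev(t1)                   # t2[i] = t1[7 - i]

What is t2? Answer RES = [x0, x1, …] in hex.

RES = [0x3d, 0x65, 0xc1, 0x7e, 0xb1, 0xa1, 0xc2, 0x25]

→ t0 |7e|8f|cd|93|c2|b1|c1|3d|
→ t1 |25|c2|a1|b1|7e|c1|65|3d|
→ t2 |3d|65|c1|7e|b1|a1|c2|25|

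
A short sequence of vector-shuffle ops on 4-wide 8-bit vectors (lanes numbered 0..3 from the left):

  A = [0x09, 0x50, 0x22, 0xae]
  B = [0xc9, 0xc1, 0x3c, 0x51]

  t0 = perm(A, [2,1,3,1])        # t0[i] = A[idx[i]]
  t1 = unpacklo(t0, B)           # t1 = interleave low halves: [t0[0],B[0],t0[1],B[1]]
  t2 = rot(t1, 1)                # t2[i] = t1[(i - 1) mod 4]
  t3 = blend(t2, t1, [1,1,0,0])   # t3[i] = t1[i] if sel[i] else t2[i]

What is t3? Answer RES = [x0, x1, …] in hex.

RES = [ 0x22  0xc9  0xc9  0x50 ]

→ t0 |22|50|ae|50|
→ t1 |22|c9|50|c1|
→ t2 |c1|22|c9|50|
→ t3 |22|c9|c9|50|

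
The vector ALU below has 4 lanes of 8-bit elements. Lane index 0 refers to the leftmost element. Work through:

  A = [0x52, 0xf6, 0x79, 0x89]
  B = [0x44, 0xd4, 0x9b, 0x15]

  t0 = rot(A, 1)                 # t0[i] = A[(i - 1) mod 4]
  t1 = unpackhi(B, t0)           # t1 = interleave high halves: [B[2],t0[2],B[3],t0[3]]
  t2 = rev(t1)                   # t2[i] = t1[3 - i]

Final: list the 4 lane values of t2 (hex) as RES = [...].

  t0: 89 52 f6 79
  t1: 9b f6 15 79
  t2: 79 15 f6 9b

RES = [0x79, 0x15, 0xf6, 0x9b]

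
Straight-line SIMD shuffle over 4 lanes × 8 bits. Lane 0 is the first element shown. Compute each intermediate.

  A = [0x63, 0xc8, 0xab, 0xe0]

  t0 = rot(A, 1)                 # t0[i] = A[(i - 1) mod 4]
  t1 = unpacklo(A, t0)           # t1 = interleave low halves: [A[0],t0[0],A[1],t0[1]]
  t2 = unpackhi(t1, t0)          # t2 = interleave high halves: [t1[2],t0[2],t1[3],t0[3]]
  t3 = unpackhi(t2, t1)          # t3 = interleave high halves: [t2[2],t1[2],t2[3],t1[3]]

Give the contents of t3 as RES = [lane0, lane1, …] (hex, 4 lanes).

→ t0 |e0|63|c8|ab|
→ t1 |63|e0|c8|63|
→ t2 |c8|c8|63|ab|
→ t3 |63|c8|ab|63|

RES = [0x63, 0xc8, 0xab, 0x63]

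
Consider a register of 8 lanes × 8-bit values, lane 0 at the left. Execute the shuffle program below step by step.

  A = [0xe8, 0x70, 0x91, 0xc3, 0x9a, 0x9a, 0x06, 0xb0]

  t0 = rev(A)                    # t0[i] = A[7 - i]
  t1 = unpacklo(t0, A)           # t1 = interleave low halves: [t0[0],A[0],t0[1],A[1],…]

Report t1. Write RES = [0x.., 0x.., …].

RES = [ 0xb0  0xe8  0x06  0x70  0x9a  0x91  0x9a  0xc3 ]

t0 = [0xb0, 0x06, 0x9a, 0x9a, 0xc3, 0x91, 0x70, 0xe8]
t1 = [0xb0, 0xe8, 0x06, 0x70, 0x9a, 0x91, 0x9a, 0xc3]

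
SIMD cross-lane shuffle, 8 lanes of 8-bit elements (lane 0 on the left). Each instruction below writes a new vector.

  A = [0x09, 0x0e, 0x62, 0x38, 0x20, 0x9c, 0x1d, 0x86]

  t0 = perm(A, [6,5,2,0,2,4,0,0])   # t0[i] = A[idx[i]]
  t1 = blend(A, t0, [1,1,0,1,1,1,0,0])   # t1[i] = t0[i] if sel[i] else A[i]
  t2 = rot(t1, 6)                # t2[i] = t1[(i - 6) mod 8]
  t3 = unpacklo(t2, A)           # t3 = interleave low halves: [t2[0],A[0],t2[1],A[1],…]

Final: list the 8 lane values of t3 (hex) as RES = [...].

RES = [0x62, 0x09, 0x09, 0x0e, 0x62, 0x62, 0x20, 0x38]

  t0: 1d 9c 62 09 62 20 09 09
  t1: 1d 9c 62 09 62 20 1d 86
  t2: 62 09 62 20 1d 86 1d 9c
  t3: 62 09 09 0e 62 62 20 38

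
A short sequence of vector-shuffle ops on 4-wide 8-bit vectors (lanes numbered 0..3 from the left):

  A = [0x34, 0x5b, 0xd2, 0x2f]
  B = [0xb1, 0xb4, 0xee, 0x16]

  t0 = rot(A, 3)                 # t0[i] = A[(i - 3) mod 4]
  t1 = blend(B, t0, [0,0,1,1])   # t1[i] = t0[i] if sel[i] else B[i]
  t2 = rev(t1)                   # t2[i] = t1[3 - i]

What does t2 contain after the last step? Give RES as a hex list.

RES = [0x34, 0x2f, 0xb4, 0xb1]

  t0: 5b d2 2f 34
  t1: b1 b4 2f 34
  t2: 34 2f b4 b1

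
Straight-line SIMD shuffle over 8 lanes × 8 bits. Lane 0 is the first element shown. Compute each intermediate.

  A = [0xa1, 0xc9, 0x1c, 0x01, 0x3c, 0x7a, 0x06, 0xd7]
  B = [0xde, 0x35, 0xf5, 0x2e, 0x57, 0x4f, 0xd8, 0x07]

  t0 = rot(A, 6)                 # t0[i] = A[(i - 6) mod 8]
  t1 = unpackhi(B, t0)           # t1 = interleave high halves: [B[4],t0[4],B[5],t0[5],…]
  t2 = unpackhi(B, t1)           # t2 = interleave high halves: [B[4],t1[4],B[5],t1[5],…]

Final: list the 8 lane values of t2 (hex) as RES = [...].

→ t0 |1c|01|3c|7a|06|d7|a1|c9|
→ t1 |57|06|4f|d7|d8|a1|07|c9|
→ t2 |57|d8|4f|a1|d8|07|07|c9|

RES = [0x57, 0xd8, 0x4f, 0xa1, 0xd8, 0x07, 0x07, 0xc9]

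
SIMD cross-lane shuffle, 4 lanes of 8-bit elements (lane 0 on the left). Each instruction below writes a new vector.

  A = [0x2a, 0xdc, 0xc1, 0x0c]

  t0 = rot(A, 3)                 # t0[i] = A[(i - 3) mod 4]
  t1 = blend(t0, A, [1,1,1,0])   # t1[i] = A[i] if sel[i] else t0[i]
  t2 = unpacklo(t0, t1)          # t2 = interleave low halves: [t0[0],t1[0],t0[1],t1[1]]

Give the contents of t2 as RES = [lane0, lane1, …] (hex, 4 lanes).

RES = [ 0xdc  0x2a  0xc1  0xdc ]

  t0: dc c1 0c 2a
  t1: 2a dc c1 2a
  t2: dc 2a c1 dc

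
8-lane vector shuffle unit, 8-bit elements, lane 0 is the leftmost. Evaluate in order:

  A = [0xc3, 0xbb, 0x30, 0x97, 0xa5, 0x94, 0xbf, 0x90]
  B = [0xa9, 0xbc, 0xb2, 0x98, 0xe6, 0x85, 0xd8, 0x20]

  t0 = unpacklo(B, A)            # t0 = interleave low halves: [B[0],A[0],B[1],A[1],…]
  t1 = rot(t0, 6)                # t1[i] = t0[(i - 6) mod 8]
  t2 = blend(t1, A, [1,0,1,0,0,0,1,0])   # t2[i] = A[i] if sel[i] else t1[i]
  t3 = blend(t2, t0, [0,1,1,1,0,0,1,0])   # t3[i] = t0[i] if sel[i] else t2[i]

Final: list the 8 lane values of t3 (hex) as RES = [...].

  t0: a9 c3 bc bb b2 30 98 97
  t1: bc bb b2 30 98 97 a9 c3
  t2: c3 bb 30 30 98 97 bf c3
  t3: c3 c3 bc bb 98 97 98 c3

RES = [ 0xc3  0xc3  0xbc  0xbb  0x98  0x97  0x98  0xc3 ]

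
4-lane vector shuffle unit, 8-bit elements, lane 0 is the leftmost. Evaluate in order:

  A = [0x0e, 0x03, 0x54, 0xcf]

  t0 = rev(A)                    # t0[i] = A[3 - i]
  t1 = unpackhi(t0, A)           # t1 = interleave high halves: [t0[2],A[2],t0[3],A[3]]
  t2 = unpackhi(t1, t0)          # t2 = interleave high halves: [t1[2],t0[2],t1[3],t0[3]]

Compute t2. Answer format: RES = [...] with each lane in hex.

RES = [0x0e, 0x03, 0xcf, 0x0e]

t0 = [0xcf, 0x54, 0x03, 0x0e]
t1 = [0x03, 0x54, 0x0e, 0xcf]
t2 = [0x0e, 0x03, 0xcf, 0x0e]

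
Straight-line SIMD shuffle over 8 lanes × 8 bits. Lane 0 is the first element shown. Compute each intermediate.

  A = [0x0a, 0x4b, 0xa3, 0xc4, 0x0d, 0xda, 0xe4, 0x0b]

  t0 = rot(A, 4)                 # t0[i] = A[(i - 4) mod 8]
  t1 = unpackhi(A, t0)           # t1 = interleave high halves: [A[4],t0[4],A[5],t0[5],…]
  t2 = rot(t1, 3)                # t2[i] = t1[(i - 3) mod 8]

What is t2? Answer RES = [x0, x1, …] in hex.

RES = [0xa3, 0x0b, 0xc4, 0x0d, 0x0a, 0xda, 0x4b, 0xe4]

t0 = [0x0d, 0xda, 0xe4, 0x0b, 0x0a, 0x4b, 0xa3, 0xc4]
t1 = [0x0d, 0x0a, 0xda, 0x4b, 0xe4, 0xa3, 0x0b, 0xc4]
t2 = [0xa3, 0x0b, 0xc4, 0x0d, 0x0a, 0xda, 0x4b, 0xe4]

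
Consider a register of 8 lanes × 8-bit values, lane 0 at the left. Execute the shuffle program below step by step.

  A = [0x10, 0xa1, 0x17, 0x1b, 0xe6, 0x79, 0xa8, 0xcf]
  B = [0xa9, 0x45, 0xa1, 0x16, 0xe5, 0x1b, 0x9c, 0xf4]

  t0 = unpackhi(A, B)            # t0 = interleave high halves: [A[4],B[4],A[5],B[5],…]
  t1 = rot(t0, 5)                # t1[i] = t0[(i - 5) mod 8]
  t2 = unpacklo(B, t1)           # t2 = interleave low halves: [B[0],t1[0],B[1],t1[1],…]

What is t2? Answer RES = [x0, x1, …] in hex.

  t0: e6 e5 79 1b a8 9c cf f4
  t1: 1b a8 9c cf f4 e6 e5 79
  t2: a9 1b 45 a8 a1 9c 16 cf

RES = [ 0xa9  0x1b  0x45  0xa8  0xa1  0x9c  0x16  0xcf ]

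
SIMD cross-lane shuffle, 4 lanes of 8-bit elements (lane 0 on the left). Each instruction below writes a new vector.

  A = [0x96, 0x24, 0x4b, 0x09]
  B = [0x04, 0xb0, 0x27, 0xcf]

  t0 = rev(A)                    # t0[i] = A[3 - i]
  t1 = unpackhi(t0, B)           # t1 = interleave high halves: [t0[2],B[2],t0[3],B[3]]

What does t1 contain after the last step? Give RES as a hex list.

  t0: 09 4b 24 96
  t1: 24 27 96 cf

RES = [0x24, 0x27, 0x96, 0xcf]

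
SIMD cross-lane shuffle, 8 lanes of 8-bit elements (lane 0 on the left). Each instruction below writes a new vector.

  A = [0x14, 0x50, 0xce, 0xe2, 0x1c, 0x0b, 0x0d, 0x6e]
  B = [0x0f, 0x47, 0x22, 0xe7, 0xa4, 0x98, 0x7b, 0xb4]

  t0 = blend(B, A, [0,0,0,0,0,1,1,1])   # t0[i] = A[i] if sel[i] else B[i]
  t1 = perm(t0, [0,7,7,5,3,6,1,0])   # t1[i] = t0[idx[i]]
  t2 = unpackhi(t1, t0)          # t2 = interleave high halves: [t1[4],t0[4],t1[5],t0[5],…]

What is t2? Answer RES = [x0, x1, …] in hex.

RES = [ 0xe7  0xa4  0x0d  0x0b  0x47  0x0d  0x0f  0x6e ]

→ t0 |0f|47|22|e7|a4|0b|0d|6e|
→ t1 |0f|6e|6e|0b|e7|0d|47|0f|
→ t2 |e7|a4|0d|0b|47|0d|0f|6e|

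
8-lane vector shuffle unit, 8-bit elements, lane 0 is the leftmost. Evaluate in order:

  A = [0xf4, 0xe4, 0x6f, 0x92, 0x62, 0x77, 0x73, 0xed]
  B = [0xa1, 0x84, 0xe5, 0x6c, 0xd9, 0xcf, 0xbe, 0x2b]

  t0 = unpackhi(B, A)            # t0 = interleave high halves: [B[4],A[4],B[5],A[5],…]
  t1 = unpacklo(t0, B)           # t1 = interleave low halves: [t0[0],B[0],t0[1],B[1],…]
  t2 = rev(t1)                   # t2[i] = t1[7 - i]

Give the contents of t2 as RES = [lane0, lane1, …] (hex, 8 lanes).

RES = [0x6c, 0x77, 0xe5, 0xcf, 0x84, 0x62, 0xa1, 0xd9]

  t0: d9 62 cf 77 be 73 2b ed
  t1: d9 a1 62 84 cf e5 77 6c
  t2: 6c 77 e5 cf 84 62 a1 d9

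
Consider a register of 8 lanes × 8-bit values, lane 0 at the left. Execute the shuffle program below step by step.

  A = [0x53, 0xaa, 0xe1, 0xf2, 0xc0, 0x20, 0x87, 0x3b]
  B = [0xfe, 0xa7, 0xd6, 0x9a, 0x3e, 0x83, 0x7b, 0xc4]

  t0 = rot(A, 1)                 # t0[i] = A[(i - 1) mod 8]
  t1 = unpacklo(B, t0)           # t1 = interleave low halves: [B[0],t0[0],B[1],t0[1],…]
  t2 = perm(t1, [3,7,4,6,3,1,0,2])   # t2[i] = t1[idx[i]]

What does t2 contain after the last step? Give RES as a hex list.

RES = [ 0x53  0xe1  0xd6  0x9a  0x53  0x3b  0xfe  0xa7 ]

→ t0 |3b|53|aa|e1|f2|c0|20|87|
→ t1 |fe|3b|a7|53|d6|aa|9a|e1|
→ t2 |53|e1|d6|9a|53|3b|fe|a7|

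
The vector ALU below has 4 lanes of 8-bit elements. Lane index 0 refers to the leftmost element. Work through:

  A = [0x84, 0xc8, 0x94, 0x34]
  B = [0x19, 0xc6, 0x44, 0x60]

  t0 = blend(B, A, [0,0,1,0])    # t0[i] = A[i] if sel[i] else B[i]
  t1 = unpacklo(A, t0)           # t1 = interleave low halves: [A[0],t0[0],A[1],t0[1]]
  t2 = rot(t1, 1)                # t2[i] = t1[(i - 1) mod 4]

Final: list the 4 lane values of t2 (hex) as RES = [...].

RES = [0xc6, 0x84, 0x19, 0xc8]

  t0: 19 c6 94 60
  t1: 84 19 c8 c6
  t2: c6 84 19 c8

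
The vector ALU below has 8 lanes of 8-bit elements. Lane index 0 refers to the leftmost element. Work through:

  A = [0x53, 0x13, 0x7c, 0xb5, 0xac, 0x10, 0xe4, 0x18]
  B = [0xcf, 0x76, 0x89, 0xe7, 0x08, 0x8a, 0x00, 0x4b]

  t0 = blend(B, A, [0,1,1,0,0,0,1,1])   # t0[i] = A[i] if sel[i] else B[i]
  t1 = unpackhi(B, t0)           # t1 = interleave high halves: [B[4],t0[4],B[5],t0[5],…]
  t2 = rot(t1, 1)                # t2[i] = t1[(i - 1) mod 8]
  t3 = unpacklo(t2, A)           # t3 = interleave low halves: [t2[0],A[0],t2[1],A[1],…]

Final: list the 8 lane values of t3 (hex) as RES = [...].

→ t0 |cf|13|7c|e7|08|8a|e4|18|
→ t1 |08|08|8a|8a|00|e4|4b|18|
→ t2 |18|08|08|8a|8a|00|e4|4b|
→ t3 |18|53|08|13|08|7c|8a|b5|

RES = [0x18, 0x53, 0x08, 0x13, 0x08, 0x7c, 0x8a, 0xb5]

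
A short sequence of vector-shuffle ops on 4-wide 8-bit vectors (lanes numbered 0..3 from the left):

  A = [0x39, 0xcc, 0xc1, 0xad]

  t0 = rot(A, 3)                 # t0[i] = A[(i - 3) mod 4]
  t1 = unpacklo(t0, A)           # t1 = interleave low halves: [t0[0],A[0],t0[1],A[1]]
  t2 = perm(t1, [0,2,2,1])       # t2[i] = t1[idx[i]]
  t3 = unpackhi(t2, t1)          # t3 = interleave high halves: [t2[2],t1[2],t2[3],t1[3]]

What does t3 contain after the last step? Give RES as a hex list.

RES = [0xc1, 0xc1, 0x39, 0xcc]

  t0: cc c1 ad 39
  t1: cc 39 c1 cc
  t2: cc c1 c1 39
  t3: c1 c1 39 cc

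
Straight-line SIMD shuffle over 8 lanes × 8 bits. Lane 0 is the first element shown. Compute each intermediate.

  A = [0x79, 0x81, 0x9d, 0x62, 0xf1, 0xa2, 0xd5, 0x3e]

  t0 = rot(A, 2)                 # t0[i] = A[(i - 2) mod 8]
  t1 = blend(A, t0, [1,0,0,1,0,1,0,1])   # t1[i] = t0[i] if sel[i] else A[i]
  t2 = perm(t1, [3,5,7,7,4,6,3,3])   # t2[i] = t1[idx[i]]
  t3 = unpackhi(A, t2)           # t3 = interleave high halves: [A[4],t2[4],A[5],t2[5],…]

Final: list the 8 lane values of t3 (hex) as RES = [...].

t0 = [0xd5, 0x3e, 0x79, 0x81, 0x9d, 0x62, 0xf1, 0xa2]
t1 = [0xd5, 0x81, 0x9d, 0x81, 0xf1, 0x62, 0xd5, 0xa2]
t2 = [0x81, 0x62, 0xa2, 0xa2, 0xf1, 0xd5, 0x81, 0x81]
t3 = [0xf1, 0xf1, 0xa2, 0xd5, 0xd5, 0x81, 0x3e, 0x81]

RES = [0xf1, 0xf1, 0xa2, 0xd5, 0xd5, 0x81, 0x3e, 0x81]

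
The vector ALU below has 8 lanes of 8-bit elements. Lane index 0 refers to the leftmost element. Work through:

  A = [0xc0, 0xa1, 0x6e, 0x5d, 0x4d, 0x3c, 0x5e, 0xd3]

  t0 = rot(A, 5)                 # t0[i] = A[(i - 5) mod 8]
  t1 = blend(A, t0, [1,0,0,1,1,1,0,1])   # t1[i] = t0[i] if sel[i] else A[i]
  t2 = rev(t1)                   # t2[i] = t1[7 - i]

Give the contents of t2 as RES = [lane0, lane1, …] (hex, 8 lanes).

  t0: 5d 4d 3c 5e d3 c0 a1 6e
  t1: 5d a1 6e 5e d3 c0 5e 6e
  t2: 6e 5e c0 d3 5e 6e a1 5d

RES = [0x6e, 0x5e, 0xc0, 0xd3, 0x5e, 0x6e, 0xa1, 0x5d]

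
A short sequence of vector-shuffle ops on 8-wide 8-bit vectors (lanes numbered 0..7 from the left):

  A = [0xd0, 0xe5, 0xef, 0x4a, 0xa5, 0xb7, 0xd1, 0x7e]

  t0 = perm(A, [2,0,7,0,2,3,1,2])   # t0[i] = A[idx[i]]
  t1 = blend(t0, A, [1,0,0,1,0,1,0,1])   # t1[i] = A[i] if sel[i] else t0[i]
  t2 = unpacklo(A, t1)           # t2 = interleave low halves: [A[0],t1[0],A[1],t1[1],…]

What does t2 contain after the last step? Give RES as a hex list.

RES = [0xd0, 0xd0, 0xe5, 0xd0, 0xef, 0x7e, 0x4a, 0x4a]

→ t0 |ef|d0|7e|d0|ef|4a|e5|ef|
→ t1 |d0|d0|7e|4a|ef|b7|e5|7e|
→ t2 |d0|d0|e5|d0|ef|7e|4a|4a|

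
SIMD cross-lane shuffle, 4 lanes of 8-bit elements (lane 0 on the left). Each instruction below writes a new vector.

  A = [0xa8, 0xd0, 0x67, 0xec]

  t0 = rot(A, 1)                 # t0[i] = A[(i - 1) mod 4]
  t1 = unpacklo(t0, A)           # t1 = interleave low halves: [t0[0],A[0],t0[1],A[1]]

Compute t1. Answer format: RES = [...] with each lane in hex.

RES = [ 0xec  0xa8  0xa8  0xd0 ]

  t0: ec a8 d0 67
  t1: ec a8 a8 d0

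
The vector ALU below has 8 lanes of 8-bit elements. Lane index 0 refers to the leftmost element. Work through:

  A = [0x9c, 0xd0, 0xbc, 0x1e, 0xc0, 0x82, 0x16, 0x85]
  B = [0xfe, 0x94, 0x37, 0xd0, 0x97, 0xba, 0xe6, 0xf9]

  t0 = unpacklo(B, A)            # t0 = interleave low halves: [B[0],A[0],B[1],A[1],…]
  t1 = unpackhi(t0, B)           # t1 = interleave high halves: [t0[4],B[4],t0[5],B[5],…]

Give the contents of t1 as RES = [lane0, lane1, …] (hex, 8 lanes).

RES = [ 0x37  0x97  0xbc  0xba  0xd0  0xe6  0x1e  0xf9 ]

→ t0 |fe|9c|94|d0|37|bc|d0|1e|
→ t1 |37|97|bc|ba|d0|e6|1e|f9|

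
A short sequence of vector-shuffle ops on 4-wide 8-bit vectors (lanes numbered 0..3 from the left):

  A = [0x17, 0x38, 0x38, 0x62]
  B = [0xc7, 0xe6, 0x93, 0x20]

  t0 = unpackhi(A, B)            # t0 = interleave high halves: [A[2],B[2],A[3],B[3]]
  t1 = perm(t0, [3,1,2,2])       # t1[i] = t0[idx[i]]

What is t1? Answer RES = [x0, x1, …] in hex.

RES = [ 0x20  0x93  0x62  0x62 ]

  t0: 38 93 62 20
  t1: 20 93 62 62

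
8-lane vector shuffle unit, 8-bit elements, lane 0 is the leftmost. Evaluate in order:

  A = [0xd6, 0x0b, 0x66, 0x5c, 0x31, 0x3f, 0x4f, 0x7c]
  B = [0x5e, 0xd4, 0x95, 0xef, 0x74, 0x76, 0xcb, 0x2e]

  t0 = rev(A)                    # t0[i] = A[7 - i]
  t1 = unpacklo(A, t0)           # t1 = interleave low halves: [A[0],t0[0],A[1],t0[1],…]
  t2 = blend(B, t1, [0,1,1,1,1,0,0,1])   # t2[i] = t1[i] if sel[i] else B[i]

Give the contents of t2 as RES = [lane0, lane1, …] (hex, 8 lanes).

RES = [0x5e, 0x7c, 0x0b, 0x4f, 0x66, 0x76, 0xcb, 0x31]

t0 = [0x7c, 0x4f, 0x3f, 0x31, 0x5c, 0x66, 0x0b, 0xd6]
t1 = [0xd6, 0x7c, 0x0b, 0x4f, 0x66, 0x3f, 0x5c, 0x31]
t2 = [0x5e, 0x7c, 0x0b, 0x4f, 0x66, 0x76, 0xcb, 0x31]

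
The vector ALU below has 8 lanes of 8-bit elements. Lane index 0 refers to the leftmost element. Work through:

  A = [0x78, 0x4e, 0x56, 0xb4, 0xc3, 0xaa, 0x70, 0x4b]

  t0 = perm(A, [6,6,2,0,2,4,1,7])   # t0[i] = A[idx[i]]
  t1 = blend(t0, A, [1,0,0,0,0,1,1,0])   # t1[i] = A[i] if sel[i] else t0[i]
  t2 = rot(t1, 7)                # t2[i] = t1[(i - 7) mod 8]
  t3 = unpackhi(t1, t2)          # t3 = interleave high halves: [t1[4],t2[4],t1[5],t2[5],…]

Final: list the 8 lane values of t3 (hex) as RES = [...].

RES = [ 0x56  0xaa  0xaa  0x70  0x70  0x4b  0x4b  0x78 ]

  t0: 70 70 56 78 56 c3 4e 4b
  t1: 78 70 56 78 56 aa 70 4b
  t2: 70 56 78 56 aa 70 4b 78
  t3: 56 aa aa 70 70 4b 4b 78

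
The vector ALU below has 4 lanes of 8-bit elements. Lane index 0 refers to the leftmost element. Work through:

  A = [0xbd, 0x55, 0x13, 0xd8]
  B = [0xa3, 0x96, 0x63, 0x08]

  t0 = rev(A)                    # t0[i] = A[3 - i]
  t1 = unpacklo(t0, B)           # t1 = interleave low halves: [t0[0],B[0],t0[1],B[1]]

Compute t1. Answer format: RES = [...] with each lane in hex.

  t0: d8 13 55 bd
  t1: d8 a3 13 96

RES = [0xd8, 0xa3, 0x13, 0x96]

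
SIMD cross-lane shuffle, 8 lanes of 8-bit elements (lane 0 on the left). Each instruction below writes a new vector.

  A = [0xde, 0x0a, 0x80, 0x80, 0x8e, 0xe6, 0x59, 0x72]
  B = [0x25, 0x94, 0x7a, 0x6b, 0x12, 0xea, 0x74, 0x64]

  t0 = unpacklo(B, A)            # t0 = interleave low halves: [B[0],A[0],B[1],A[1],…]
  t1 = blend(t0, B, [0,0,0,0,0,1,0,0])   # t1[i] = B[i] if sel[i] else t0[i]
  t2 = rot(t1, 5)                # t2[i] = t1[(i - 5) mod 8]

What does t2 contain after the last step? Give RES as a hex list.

→ t0 |25|de|94|0a|7a|80|6b|80|
→ t1 |25|de|94|0a|7a|ea|6b|80|
→ t2 |0a|7a|ea|6b|80|25|de|94|

RES = [ 0x0a  0x7a  0xea  0x6b  0x80  0x25  0xde  0x94 ]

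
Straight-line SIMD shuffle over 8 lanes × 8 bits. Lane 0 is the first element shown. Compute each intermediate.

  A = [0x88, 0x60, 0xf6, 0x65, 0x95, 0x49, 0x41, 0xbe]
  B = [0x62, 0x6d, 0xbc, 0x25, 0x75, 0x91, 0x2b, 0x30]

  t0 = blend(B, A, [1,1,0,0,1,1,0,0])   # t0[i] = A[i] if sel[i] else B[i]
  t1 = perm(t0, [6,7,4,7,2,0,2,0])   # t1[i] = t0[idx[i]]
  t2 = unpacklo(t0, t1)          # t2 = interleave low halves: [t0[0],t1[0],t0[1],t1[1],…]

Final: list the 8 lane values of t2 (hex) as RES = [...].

RES = [ 0x88  0x2b  0x60  0x30  0xbc  0x95  0x25  0x30 ]

  t0: 88 60 bc 25 95 49 2b 30
  t1: 2b 30 95 30 bc 88 bc 88
  t2: 88 2b 60 30 bc 95 25 30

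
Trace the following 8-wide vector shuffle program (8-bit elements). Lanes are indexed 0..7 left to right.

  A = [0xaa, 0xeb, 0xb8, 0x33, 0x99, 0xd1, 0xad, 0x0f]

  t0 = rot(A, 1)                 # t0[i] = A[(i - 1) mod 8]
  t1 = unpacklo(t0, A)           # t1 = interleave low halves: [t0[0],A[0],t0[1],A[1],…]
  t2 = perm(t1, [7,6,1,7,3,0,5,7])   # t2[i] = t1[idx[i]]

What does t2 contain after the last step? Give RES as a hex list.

RES = [ 0x33  0xb8  0xaa  0x33  0xeb  0x0f  0xb8  0x33 ]

  t0: 0f aa eb b8 33 99 d1 ad
  t1: 0f aa aa eb eb b8 b8 33
  t2: 33 b8 aa 33 eb 0f b8 33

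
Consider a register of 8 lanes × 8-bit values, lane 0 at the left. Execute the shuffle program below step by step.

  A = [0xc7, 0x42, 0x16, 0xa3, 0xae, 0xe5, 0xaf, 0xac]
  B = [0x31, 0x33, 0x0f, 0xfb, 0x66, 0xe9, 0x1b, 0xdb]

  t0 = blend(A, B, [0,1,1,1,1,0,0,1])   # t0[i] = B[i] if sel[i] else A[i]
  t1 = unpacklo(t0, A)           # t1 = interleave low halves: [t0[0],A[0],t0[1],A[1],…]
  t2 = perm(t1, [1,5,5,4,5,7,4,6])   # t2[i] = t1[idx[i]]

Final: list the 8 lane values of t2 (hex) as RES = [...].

RES = [ 0xc7  0x16  0x16  0x0f  0x16  0xa3  0x0f  0xfb ]

  t0: c7 33 0f fb 66 e5 af db
  t1: c7 c7 33 42 0f 16 fb a3
  t2: c7 16 16 0f 16 a3 0f fb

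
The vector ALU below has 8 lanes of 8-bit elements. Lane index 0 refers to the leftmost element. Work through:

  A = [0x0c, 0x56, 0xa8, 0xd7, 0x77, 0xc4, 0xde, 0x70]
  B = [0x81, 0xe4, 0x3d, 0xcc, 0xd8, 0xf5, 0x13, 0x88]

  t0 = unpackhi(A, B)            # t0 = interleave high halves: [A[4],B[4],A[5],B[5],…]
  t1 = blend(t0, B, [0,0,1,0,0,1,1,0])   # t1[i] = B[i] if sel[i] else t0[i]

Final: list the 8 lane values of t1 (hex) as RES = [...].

t0 = [0x77, 0xd8, 0xc4, 0xf5, 0xde, 0x13, 0x70, 0x88]
t1 = [0x77, 0xd8, 0x3d, 0xf5, 0xde, 0xf5, 0x13, 0x88]

RES = [0x77, 0xd8, 0x3d, 0xf5, 0xde, 0xf5, 0x13, 0x88]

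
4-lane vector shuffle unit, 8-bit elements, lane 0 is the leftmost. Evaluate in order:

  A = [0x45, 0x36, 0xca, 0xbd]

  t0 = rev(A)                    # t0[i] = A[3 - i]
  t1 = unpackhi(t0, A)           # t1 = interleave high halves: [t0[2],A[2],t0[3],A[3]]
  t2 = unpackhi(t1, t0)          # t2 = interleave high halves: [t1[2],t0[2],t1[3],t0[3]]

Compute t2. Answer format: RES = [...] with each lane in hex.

RES = [ 0x45  0x36  0xbd  0x45 ]

  t0: bd ca 36 45
  t1: 36 ca 45 bd
  t2: 45 36 bd 45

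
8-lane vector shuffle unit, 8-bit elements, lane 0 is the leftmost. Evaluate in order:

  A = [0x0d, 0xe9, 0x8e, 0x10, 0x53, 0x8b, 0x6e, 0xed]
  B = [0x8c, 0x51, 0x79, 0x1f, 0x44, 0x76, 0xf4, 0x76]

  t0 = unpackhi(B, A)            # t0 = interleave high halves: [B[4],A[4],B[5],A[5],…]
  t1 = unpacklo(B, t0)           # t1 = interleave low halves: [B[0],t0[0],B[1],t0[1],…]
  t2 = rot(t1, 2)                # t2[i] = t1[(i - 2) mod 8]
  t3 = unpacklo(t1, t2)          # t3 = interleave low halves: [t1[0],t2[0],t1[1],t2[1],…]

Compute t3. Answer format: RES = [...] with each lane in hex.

RES = [0x8c, 0x1f, 0x44, 0x8b, 0x51, 0x8c, 0x53, 0x44]

t0 = [0x44, 0x53, 0x76, 0x8b, 0xf4, 0x6e, 0x76, 0xed]
t1 = [0x8c, 0x44, 0x51, 0x53, 0x79, 0x76, 0x1f, 0x8b]
t2 = [0x1f, 0x8b, 0x8c, 0x44, 0x51, 0x53, 0x79, 0x76]
t3 = [0x8c, 0x1f, 0x44, 0x8b, 0x51, 0x8c, 0x53, 0x44]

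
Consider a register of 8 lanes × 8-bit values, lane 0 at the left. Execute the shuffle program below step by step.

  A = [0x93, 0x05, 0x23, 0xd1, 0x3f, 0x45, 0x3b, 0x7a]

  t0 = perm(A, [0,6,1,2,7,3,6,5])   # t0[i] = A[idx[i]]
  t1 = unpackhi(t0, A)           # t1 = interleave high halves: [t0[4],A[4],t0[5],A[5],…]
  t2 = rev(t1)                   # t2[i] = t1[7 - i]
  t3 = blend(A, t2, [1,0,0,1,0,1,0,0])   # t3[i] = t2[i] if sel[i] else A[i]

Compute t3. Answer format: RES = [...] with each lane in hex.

RES = [ 0x7a  0x05  0x23  0x3b  0x3f  0xd1  0x3b  0x7a ]

→ t0 |93|3b|05|23|7a|d1|3b|45|
→ t1 |7a|3f|d1|45|3b|3b|45|7a|
→ t2 |7a|45|3b|3b|45|d1|3f|7a|
→ t3 |7a|05|23|3b|3f|d1|3b|7a|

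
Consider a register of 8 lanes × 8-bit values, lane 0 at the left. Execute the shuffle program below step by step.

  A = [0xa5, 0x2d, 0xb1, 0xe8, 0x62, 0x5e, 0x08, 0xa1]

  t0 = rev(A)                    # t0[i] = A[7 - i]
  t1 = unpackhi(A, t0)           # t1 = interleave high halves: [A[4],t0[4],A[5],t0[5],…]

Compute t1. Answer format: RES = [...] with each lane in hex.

t0 = [0xa1, 0x08, 0x5e, 0x62, 0xe8, 0xb1, 0x2d, 0xa5]
t1 = [0x62, 0xe8, 0x5e, 0xb1, 0x08, 0x2d, 0xa1, 0xa5]

RES = [0x62, 0xe8, 0x5e, 0xb1, 0x08, 0x2d, 0xa1, 0xa5]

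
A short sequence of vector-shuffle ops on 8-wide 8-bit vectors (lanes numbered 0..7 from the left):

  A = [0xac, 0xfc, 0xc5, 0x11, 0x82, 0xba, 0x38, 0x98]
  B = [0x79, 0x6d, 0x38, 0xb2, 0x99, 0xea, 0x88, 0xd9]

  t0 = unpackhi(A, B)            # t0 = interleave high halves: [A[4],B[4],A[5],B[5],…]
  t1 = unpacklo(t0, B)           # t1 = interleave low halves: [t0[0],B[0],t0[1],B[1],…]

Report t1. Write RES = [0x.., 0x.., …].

RES = [0x82, 0x79, 0x99, 0x6d, 0xba, 0x38, 0xea, 0xb2]

t0 = [0x82, 0x99, 0xba, 0xea, 0x38, 0x88, 0x98, 0xd9]
t1 = [0x82, 0x79, 0x99, 0x6d, 0xba, 0x38, 0xea, 0xb2]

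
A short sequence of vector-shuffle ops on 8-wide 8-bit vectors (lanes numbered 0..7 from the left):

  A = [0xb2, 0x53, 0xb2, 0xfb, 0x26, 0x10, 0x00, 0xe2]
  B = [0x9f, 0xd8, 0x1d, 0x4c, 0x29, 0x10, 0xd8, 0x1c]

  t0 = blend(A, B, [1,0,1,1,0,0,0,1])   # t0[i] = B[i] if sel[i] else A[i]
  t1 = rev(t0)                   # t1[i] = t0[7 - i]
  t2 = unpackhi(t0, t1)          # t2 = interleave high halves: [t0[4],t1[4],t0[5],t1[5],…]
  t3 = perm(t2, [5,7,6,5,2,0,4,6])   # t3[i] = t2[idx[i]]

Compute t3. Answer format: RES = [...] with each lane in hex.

  t0: 9f 53 1d 4c 26 10 00 1c
  t1: 1c 00 10 26 4c 1d 53 9f
  t2: 26 4c 10 1d 00 53 1c 9f
  t3: 53 9f 1c 53 10 26 00 1c

RES = [0x53, 0x9f, 0x1c, 0x53, 0x10, 0x26, 0x00, 0x1c]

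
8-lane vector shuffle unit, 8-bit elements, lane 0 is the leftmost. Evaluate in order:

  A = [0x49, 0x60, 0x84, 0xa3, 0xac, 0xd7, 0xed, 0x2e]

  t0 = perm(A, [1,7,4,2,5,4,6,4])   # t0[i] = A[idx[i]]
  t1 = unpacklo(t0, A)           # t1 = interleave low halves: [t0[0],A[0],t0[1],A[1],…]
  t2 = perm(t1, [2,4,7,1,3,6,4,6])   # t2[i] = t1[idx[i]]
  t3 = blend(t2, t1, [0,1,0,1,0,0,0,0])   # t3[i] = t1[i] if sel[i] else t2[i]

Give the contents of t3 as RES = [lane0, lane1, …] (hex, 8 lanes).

→ t0 |60|2e|ac|84|d7|ac|ed|ac|
→ t1 |60|49|2e|60|ac|84|84|a3|
→ t2 |2e|ac|a3|49|60|84|ac|84|
→ t3 |2e|49|a3|60|60|84|ac|84|

RES = [ 0x2e  0x49  0xa3  0x60  0x60  0x84  0xac  0x84 ]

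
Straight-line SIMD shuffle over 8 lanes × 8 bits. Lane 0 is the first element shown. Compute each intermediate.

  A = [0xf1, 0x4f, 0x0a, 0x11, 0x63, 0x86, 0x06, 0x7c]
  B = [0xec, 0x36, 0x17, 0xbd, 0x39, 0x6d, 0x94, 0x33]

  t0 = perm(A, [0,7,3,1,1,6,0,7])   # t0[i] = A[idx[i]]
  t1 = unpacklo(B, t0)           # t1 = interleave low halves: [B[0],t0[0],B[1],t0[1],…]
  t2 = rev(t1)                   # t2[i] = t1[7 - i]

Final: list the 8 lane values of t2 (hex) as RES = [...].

RES = [0x4f, 0xbd, 0x11, 0x17, 0x7c, 0x36, 0xf1, 0xec]

  t0: f1 7c 11 4f 4f 06 f1 7c
  t1: ec f1 36 7c 17 11 bd 4f
  t2: 4f bd 11 17 7c 36 f1 ec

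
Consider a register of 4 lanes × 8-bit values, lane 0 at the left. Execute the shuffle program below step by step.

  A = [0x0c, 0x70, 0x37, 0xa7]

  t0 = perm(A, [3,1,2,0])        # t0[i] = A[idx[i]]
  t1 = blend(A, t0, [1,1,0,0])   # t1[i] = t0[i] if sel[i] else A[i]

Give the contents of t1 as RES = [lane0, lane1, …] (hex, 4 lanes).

t0 = [0xa7, 0x70, 0x37, 0x0c]
t1 = [0xa7, 0x70, 0x37, 0xa7]

RES = [ 0xa7  0x70  0x37  0xa7 ]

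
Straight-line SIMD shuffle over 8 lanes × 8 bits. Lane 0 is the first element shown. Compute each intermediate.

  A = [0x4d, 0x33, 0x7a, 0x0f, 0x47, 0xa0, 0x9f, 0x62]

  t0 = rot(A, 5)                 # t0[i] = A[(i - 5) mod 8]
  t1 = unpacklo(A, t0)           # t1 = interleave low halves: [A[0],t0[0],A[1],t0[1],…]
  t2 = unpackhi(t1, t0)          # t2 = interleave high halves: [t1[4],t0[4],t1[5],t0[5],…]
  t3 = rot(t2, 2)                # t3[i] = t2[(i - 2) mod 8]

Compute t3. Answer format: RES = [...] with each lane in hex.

  t0: 0f 47 a0 9f 62 4d 33 7a
  t1: 4d 0f 33 47 7a a0 0f 9f
  t2: 7a 62 a0 4d 0f 33 9f 7a
  t3: 9f 7a 7a 62 a0 4d 0f 33

RES = [ 0x9f  0x7a  0x7a  0x62  0xa0  0x4d  0x0f  0x33 ]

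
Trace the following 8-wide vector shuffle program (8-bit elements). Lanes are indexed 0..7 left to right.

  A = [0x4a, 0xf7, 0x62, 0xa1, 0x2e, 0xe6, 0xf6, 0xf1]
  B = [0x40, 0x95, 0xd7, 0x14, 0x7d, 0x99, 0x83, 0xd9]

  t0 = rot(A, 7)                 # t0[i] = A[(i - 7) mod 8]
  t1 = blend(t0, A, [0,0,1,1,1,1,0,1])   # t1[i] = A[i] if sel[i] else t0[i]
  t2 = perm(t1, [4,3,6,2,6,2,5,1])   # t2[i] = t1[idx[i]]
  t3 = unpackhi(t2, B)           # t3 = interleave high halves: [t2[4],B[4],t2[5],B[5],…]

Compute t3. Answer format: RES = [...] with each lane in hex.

t0 = [0xf7, 0x62, 0xa1, 0x2e, 0xe6, 0xf6, 0xf1, 0x4a]
t1 = [0xf7, 0x62, 0x62, 0xa1, 0x2e, 0xe6, 0xf1, 0xf1]
t2 = [0x2e, 0xa1, 0xf1, 0x62, 0xf1, 0x62, 0xe6, 0x62]
t3 = [0xf1, 0x7d, 0x62, 0x99, 0xe6, 0x83, 0x62, 0xd9]

RES = [0xf1, 0x7d, 0x62, 0x99, 0xe6, 0x83, 0x62, 0xd9]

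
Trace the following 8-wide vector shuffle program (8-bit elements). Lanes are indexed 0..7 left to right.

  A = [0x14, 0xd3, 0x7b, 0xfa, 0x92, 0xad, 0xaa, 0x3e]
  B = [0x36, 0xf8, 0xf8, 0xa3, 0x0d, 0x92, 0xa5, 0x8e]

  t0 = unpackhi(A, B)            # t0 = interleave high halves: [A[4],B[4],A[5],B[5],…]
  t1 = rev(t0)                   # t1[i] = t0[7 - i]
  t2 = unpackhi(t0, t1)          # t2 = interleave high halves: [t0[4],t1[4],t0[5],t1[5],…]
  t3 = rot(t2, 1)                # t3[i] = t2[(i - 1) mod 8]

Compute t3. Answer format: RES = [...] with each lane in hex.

t0 = [0x92, 0x0d, 0xad, 0x92, 0xaa, 0xa5, 0x3e, 0x8e]
t1 = [0x8e, 0x3e, 0xa5, 0xaa, 0x92, 0xad, 0x0d, 0x92]
t2 = [0xaa, 0x92, 0xa5, 0xad, 0x3e, 0x0d, 0x8e, 0x92]
t3 = [0x92, 0xaa, 0x92, 0xa5, 0xad, 0x3e, 0x0d, 0x8e]

RES = [ 0x92  0xaa  0x92  0xa5  0xad  0x3e  0x0d  0x8e ]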